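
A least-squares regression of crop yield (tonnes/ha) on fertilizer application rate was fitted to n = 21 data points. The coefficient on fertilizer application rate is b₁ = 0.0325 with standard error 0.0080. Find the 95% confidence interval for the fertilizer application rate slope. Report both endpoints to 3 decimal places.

(0.016, 0.049)

df = n − 2 = 21 − 2 = 19.
t* = t_{0.025, 19} = 2.093024.
Margin = t* × SE = 2.093024 × 0.0080 = 0.01674.
CI: 0.0325 ± 0.01674 → (0.016, 0.049).
With 95% confidence, each one-unit increase in fertilizer application rate is associated with a change of between 0.016 and 0.049 tonnes/ha in crop yield.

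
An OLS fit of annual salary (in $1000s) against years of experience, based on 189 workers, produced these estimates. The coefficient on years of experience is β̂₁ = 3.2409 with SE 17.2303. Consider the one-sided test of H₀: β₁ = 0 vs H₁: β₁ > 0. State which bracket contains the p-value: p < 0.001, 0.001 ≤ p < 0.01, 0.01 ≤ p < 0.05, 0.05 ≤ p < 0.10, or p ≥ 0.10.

p ≥ 0.10

t = 3.2409 / 17.2303 = 0.188.
df = n − 2 = 189 − 2 = 187.
One-sided p = P(T_{187} > t) ≈ 0.4255.
So p ≥ 0.10.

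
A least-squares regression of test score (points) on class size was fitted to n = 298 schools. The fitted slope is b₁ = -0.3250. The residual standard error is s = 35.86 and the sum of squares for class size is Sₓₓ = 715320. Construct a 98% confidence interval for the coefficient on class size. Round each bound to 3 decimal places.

(-0.424, -0.226)

SE(b₁) = s/√Sₓₓ = 35.86/√715320 = 0.0423994.
df = n − 2 = 296.
t* = t_{0.01, 296} = 2.339012.
Margin = t* × SE = 2.339012 × 0.0423994 = 0.09917.
CI: -0.3250 ± 0.09917 → (-0.424, -0.226).
With 98% confidence, each one-unit increase in class size is associated with a change of between -0.424 and -0.226 points in test score.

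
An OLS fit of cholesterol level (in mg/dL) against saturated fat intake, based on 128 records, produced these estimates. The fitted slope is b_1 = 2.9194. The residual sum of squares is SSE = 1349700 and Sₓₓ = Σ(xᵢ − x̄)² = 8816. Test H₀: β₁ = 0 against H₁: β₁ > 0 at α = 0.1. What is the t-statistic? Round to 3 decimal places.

MSE = SSE/(n − 2) = 1349700/126 = 10711.9.
SE(b_1) = √(MSE/Sₓₓ) = √(10711.9/8816) = 1.10229.
t = 2.9194 / 1.10229 = 2.648.
df = n − 2 = 126.
One-sided p ≈ 0.0046, which is < 0.1, so reject H₀.
There is evidence that the true slope on saturated fat intake is positive.

t = 2.648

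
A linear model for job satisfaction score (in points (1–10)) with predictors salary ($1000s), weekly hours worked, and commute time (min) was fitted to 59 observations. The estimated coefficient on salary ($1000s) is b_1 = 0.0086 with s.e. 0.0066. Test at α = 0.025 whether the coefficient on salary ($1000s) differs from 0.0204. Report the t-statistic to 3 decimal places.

t = -1.788

H₀: β₁ = 0.0204 vs H₁: β₁ ≠ 0.0204.
t = (b_1 − β₁⁰)/SE = (0.0086 − 0.0204) / 0.0066 = -1.788.
df = n − k − 1 = 59 − 3 − 1 = 55.
Two-sided p ≈ 0.0793, which is ≥ 0.025, so fail to reject H₀.
The data are consistent with a true slope of 0.0204 points (1–10) per unit of salary ($1000s), holding the other predictors fixed.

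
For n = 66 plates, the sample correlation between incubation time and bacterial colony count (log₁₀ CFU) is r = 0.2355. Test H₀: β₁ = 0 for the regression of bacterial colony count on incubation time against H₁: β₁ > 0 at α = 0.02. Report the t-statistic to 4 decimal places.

t = 1.9385

t = r·√(n − 2)/√(1 − r²) = 0.2355·√64/√0.94454 = 1.9385.
df = n − 2 = 64.
One-sided p ≈ 0.0285, which is ≥ 0.02, so fail to reject H₀.
The data do not give significant evidence of a linear association between incubation time and bacterial colony count.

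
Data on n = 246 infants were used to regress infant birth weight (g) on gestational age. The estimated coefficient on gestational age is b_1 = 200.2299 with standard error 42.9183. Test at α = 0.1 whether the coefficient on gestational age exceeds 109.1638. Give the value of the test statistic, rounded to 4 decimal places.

H₀: β₁ = 109.1638 vs H₁: β₁ > 109.1638.
t = (b_1 − β₁⁰)/SE = (200.2299 − 109.1638) / 42.9183 = 2.1218.
df = n − 2 = 246 − 2 = 244.
One-sided p ≈ 0.0174, which is < 0.1, so reject H₀.
There is evidence that the true slope on gestational age exceeds 109.1638 g per unit.

t = 2.1218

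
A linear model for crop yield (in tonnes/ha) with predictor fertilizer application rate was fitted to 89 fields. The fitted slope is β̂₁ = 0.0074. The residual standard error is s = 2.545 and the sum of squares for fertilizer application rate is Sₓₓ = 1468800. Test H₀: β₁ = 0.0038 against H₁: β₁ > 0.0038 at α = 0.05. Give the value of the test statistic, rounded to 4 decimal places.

SE(β̂₁) = s/√Sₓₓ = 2.545/√1468800 = 0.00209994.
t = (0.0074 − 0.0038) / 0.00209994 = 1.7143.
df = n − 2 = 87.
One-sided p ≈ 0.0450, which is < 0.05, so reject H₀.
There is evidence that the true slope on fertilizer application rate exceeds 0.0038 tonnes/ha per unit.

t = 1.7143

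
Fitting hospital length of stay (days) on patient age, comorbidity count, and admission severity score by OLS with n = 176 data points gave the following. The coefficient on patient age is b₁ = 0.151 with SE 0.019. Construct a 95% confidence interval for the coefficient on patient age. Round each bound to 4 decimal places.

df = n − k − 1 = 176 − 3 − 1 = 172.
t* = t_{0.025, 172} = 1.973852.
Margin = t* × SE = 1.973852 × 0.019 = 0.037503.
CI: 0.151 ± 0.037503 → (0.1135, 0.1885).
With 95% confidence, each one-unit increase in patient age is associated with a change of between 0.1135 and 0.1885 days in hospital length of stay, holding the other predictors fixed.

(0.1135, 0.1885)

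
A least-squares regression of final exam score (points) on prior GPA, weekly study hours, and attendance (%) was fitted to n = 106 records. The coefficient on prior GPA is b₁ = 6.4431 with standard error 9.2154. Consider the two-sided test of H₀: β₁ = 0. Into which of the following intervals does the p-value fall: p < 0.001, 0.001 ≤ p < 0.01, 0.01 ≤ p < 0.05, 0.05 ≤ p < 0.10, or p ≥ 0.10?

t = 6.4431 / 9.2154 = 0.699.
df = n − k − 1 = 106 − 3 − 1 = 102.
Two-sided p = 2·P(T_{102} > |t|) ≈ 0.4860.
So p ≥ 0.10.

p ≥ 0.10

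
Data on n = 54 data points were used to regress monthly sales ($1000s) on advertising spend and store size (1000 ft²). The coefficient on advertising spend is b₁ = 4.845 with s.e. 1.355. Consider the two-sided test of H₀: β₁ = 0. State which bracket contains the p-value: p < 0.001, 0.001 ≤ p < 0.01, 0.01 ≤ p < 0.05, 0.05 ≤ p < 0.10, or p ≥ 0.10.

p < 0.001

t = 4.845 / 1.355 = 3.576.
df = n − k − 1 = 54 − 2 − 1 = 51.
Two-sided p = 2·P(T_{51} > |t|) ≈ 0.0008.
So p < 0.001.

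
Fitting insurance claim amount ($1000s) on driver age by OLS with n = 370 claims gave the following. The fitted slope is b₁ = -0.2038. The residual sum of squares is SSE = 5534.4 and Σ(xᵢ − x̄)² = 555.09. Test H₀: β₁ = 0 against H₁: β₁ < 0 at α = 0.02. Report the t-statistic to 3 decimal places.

t = -1.238

MSE = SSE/(n − 2) = 5534.4/368 = 15.0391.
SE(b₁) = √(MSE/Sₓₓ) = √(15.0391/555.09) = 0.1646.
t = -0.2038 / 0.1646 = -1.238.
df = n − 2 = 368.
One-sided p ≈ 0.1082, which is ≥ 0.02, so fail to reject H₀.
The data do not give significant evidence that the true slope on driver age is negative.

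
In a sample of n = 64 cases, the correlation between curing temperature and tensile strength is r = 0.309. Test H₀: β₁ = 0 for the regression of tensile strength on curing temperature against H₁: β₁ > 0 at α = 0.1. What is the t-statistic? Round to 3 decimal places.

t = r·√(n − 2)/√(1 − r²) = 0.309·√62/√0.904519 = 2.558.
df = n − 2 = 62.
One-sided p ≈ 0.0065, which is < 0.1, so reject H₀.
There is evidence of a linear association between curing temperature and tensile strength.

t = 2.558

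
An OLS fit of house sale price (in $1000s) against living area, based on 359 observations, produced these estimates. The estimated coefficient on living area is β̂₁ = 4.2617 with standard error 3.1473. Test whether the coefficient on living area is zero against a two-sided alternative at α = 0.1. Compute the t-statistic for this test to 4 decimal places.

t = 1.3541

H₀: β₁ = 0 vs H₁: β₁ ≠ 0.
t = (β̂₁ − β₁⁰)/SE = 4.2617 / 3.1473 = 1.3541.
df = n − 2 = 359 − 2 = 357.
Two-sided p ≈ 0.1766, which is ≥ 0.1, so fail to reject H₀.
The data do not give significant evidence of an association between living area and house sale price.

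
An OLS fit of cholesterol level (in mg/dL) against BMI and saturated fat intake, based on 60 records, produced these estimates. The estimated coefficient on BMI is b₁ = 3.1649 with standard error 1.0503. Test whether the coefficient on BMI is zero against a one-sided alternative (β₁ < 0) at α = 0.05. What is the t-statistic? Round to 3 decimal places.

H₀: β₁ = 0 vs H₁: β₁ < 0.
t = (b₁ − β₁⁰)/SE = 3.1649 / 1.0503 = 3.013.
df = n − k − 1 = 60 − 2 − 1 = 57.
One-sided p ≈ 0.9981, which is ≥ 0.05, so fail to reject H₀.
The data do not give significant evidence that the true slope on BMI is negative, holding the other predictors fixed.

t = 3.013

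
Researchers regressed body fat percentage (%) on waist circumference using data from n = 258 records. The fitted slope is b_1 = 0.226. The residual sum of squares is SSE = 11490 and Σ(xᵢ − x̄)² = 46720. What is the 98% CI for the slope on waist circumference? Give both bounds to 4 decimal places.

(0.1534, 0.2986)

MSE = SSE/(n − 2) = 11490/256 = 44.8828.
SE(b_1) = √(MSE/Sₓₓ) = √(44.8828/46720) = 0.0309948.
df = n − 2 = 256.
t* = t_{0.01, 256} = 2.341002.
Margin = t* × SE = 2.341002 × 0.0309948 = 0.072559.
CI: 0.226 ± 0.072559 → (0.1534, 0.2986).
With 98% confidence, each one-unit increase in waist circumference is associated with a change of between 0.1534 and 0.2986 % in body fat percentage.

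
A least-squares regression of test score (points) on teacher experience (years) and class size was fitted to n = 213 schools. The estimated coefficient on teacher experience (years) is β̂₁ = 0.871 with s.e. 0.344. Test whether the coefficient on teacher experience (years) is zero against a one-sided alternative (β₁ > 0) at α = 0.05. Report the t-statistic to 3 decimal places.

H₀: β₁ = 0 vs H₁: β₁ > 0.
t = (β̂₁ − β₁⁰)/SE = 0.871 / 0.344 = 2.532.
df = n − k − 1 = 213 − 2 − 1 = 210.
One-sided p ≈ 0.0060, which is < 0.05, so reject H₀.
There is evidence that the true slope on teacher experience (years) is positive, holding the other predictors fixed.

t = 2.532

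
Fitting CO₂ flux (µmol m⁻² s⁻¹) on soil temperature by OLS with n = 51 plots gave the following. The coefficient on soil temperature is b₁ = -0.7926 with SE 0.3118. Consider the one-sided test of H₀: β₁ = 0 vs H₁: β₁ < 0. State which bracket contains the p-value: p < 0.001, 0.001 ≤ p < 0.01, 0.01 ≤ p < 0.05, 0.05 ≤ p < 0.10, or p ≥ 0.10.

0.001 ≤ p < 0.01

t = -0.7926 / 0.3118 = -2.542.
df = n − 2 = 51 − 2 = 49.
One-sided p = P(T_{49} < t) ≈ 0.0071.
So 0.001 ≤ p < 0.01.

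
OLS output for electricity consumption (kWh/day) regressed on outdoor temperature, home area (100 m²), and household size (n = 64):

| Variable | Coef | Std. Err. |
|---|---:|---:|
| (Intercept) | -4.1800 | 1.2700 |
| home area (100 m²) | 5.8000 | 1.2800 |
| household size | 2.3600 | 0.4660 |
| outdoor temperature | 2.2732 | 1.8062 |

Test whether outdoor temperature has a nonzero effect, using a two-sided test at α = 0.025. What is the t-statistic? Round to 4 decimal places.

t = 1.2586

Read off: b = 2.2732, SE = 1.8062 for outdoor temperature.
H₀: β₁ = 0 vs H₁: β₁ ≠ 0.
t = 2.2732 / 1.8062 = 1.2586.
df = n − k − 1 = 64 − 3 − 1 = 60.
Two-sided p ≈ 0.2131, which is ≥ 0.025, so fail to reject H₀.
The data do not give significant evidence of an association between outdoor temperature and electricity consumption, after adjusting for the other predictors.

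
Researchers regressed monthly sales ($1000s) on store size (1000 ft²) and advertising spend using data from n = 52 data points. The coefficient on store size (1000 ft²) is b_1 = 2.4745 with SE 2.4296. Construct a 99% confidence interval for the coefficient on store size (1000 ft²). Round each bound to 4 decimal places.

df = n − k − 1 = 52 − 2 − 1 = 49.
t* = t_{0.005, 49} = 2.679952.
Margin = t* × SE = 2.679952 × 2.4296 = 6.511211.
CI: 2.4745 ± 6.511211 → (-4.0367, 8.9857).
With 99% confidence, each one-unit increase in store size (1000 ft²) is associated with a change of between -4.0367 and 8.9857 $1000s in monthly sales, holding the other predictors fixed.

(-4.0367, 8.9857)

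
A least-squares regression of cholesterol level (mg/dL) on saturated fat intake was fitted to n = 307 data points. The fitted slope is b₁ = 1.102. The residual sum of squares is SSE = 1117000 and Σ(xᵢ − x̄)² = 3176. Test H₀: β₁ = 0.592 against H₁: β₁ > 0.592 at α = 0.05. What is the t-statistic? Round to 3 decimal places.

MSE = SSE/(n − 2) = 1117000/305 = 3662.3.
SE(b₁) = √(MSE/Sₓₓ) = √(3662.3/3176) = 1.07383.
t = (1.102 − 0.592) / 1.07383 = 0.475.
df = n − 2 = 305.
One-sided p ≈ 0.3176, which is ≥ 0.05, so fail to reject H₀.
The data do not give significant evidence that the true slope on saturated fat intake exceeds 0.592 mg/dL per unit.

t = 0.475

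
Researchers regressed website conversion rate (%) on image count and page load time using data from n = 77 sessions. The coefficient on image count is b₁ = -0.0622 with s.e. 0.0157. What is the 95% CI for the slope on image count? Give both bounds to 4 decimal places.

df = n − k − 1 = 77 − 2 − 1 = 74.
t* = t_{0.025, 74} = 1.992543.
Margin = t* × SE = 1.992543 × 0.0157 = 0.031283.
CI: -0.0622 ± 0.031283 → (-0.0935, -0.0309).
With 95% confidence, each one-unit increase in image count is associated with a change of between -0.0935 and -0.0309 % in website conversion rate, holding the other predictors fixed.

(-0.0935, -0.0309)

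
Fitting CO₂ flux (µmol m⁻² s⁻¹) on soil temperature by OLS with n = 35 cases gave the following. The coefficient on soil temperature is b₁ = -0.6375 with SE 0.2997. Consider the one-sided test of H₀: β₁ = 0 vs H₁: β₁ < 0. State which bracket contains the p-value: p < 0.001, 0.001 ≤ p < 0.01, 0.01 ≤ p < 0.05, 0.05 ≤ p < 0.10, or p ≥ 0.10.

0.01 ≤ p < 0.05

t = -0.6375 / 0.2997 = -2.127.
df = n − 2 = 35 − 2 = 33.
One-sided p = P(T_{33} < t) ≈ 0.0205.
So 0.01 ≤ p < 0.05.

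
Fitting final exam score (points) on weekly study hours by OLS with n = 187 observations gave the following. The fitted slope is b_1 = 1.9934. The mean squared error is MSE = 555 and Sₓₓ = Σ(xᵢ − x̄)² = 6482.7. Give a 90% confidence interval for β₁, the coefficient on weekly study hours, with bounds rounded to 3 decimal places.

SE(b_1) = √(MSE/Sₓₓ) = √(555/6482.7) = 0.292596.
df = n − 2 = 185.
t* = t_{0.05, 185} = 1.653132.
Margin = t* × SE = 1.653132 × 0.292596 = 0.48370.
CI: 1.9934 ± 0.48370 → (1.510, 2.477).
With 90% confidence, each one-unit increase in weekly study hours is associated with a change of between 1.510 and 2.477 points in final exam score.

(1.510, 2.477)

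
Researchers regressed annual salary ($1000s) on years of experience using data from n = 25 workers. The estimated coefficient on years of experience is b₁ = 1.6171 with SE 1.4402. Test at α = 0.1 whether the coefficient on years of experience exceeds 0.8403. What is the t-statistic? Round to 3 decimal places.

t = 0.539

H₀: β₁ = 0.8403 vs H₁: β₁ > 0.8403.
t = (b₁ − β₁⁰)/SE = (1.6171 − 0.8403) / 1.4402 = 0.539.
df = n − 2 = 25 − 2 = 23.
One-sided p ≈ 0.2974, which is ≥ 0.1, so fail to reject H₀.
The data do not give significant evidence that the true slope on years of experience exceeds 0.8403 $1000s per unit.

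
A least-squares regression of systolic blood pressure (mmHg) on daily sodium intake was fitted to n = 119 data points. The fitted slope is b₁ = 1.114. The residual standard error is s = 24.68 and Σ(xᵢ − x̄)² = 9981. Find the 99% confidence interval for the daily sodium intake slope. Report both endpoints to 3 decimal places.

SE(b₁) = s/√Sₓₓ = 24.68/√9981 = 0.247035.
df = n − 2 = 117.
t* = t_{0.005, 117} = 2.618504.
Margin = t* × SE = 2.618504 × 0.247035 = 0.64686.
CI: 1.114 ± 0.64686 → (0.467, 1.761).
With 99% confidence, each one-unit increase in daily sodium intake is associated with a change of between 0.467 and 1.761 mmHg in systolic blood pressure.

(0.467, 1.761)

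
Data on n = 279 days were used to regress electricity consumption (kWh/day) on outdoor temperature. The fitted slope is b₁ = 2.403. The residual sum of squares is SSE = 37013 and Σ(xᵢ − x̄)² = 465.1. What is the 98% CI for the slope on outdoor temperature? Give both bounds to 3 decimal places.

(1.149, 3.657)

MSE = SSE/(n − 2) = 37013/277 = 133.621.
SE(b₁) = √(MSE/Sₓₓ) = √(133.621/465.1) = 0.535999.
df = n − 2 = 277.
t* = t_{0.01, 277} = 2.339885.
Margin = t* × SE = 2.339885 × 0.535999 = 1.25418.
CI: 2.403 ± 1.25418 → (1.149, 3.657).
With 98% confidence, each one-unit increase in outdoor temperature is associated with a change of between 1.149 and 3.657 kWh/day in electricity consumption.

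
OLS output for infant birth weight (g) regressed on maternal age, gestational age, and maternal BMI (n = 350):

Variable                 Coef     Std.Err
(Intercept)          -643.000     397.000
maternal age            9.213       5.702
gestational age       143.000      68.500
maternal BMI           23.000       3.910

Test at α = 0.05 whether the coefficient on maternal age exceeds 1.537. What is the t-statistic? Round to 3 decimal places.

Read off: b = 9.213, SE = 5.702 for maternal age.
H₀: β₁ = 1.537 vs H₁: β₁ > 1.537.
t = (9.213 − 1.537) / 5.702 = 1.346.
df = n − k − 1 = 350 − 3 − 1 = 346.
One-sided p ≈ 0.0896, which is ≥ 0.05, so fail to reject H₀.
The data do not give significant evidence that the true slope on maternal age exceeds 1.537 g per unit, holding the other predictors fixed.

t = 1.346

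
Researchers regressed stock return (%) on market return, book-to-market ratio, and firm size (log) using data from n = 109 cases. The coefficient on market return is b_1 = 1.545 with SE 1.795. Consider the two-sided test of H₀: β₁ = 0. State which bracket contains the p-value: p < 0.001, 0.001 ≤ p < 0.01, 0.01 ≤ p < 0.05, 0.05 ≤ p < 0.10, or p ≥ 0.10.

t = 1.545 / 1.795 = 0.861.
df = n − k − 1 = 109 − 3 − 1 = 105.
Two-sided p = 2·P(T_{105} > |t|) ≈ 0.3914.
So p ≥ 0.10.

p ≥ 0.10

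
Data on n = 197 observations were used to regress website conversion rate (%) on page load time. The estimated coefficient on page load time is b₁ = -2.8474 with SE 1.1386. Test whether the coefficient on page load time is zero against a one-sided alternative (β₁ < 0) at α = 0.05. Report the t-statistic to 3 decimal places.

H₀: β₁ = 0 vs H₁: β₁ < 0.
t = (b₁ − β₁⁰)/SE = -2.8474 / 1.1386 = -2.501.
df = n − 2 = 197 − 2 = 195.
One-sided p ≈ 0.0066, which is < 0.05, so reject H₀.
There is evidence that the true slope on page load time is negative.

t = -2.501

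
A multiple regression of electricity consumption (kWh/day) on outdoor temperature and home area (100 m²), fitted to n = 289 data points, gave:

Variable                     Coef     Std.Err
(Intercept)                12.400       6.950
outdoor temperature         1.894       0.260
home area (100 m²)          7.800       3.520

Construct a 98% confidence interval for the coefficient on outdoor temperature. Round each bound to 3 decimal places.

Read off: b = 1.894, SE = 0.260 for outdoor temperature.
df = n − k − 1 = 289 − 2 − 1 = 286.
t* = t_{0.01, 286} = 2.339457.
Margin = t* × SE = 2.339457 × 0.260 = 0.60826.
CI: 1.894 ± 0.60826 → (1.286, 2.502).

(1.286, 2.502)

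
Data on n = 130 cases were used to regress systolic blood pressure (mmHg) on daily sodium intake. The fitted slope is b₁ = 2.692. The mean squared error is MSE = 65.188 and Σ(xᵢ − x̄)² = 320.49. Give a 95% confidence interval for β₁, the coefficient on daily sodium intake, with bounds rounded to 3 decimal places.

SE(b₁) = √(MSE/Sₓₓ) = √(65.188/320.49) = 0.451.
df = n − 2 = 128.
t* = t_{0.025, 128} = 1.978671.
Margin = t* × SE = 1.978671 × 0.451 = 0.89238.
CI: 2.692 ± 0.89238 → (1.800, 3.584).
With 95% confidence, each one-unit increase in daily sodium intake is associated with a change of between 1.800 and 3.584 mmHg in systolic blood pressure.

(1.800, 3.584)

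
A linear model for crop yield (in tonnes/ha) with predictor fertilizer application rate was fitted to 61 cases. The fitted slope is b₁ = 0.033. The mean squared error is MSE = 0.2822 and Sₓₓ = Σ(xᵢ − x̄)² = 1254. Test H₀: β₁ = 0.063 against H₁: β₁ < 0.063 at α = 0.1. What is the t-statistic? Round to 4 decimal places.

t = -1.9998

SE(b₁) = √(MSE/Sₓₓ) = √(0.2822/1254) = 0.0150013.
t = (0.033 − 0.063) / 0.0150013 = -1.9998.
df = n − 2 = 59.
One-sided p ≈ 0.0251, which is < 0.1, so reject H₀.
There is evidence that the true slope on fertilizer application rate is below 0.063 tonnes/ha per unit.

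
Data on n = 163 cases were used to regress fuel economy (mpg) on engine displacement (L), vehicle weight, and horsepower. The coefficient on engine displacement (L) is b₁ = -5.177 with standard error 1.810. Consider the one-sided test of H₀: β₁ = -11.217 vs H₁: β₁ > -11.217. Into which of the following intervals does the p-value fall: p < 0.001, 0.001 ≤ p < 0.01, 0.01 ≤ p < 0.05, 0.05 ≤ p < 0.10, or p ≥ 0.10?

p < 0.001

t = (-5.177 − (-11.217)) / 1.810 = 3.337.
df = n − k − 1 = 163 − 3 − 1 = 159.
One-sided p = P(T_{159} > t) ≈ 0.0005.
So p < 0.001.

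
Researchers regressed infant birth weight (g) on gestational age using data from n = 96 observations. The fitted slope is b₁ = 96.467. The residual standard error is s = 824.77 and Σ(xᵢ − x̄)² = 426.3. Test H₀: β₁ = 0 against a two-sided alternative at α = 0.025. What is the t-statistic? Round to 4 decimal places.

t = 2.4149

SE(b₁) = s/√Sₓₓ = 824.77/√426.3 = 39.9462.
t = 96.467 / 39.9462 = 2.4149.
df = n − 2 = 94.
Two-sided p ≈ 0.0177, which is < 0.025, so reject H₀.
There is evidence that gestational age is associated with infant birth weight.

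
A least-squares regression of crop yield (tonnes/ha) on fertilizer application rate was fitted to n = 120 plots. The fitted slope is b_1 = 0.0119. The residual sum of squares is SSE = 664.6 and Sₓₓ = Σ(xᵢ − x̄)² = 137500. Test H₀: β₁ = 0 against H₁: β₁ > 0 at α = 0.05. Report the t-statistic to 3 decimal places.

MSE = SSE/(n − 2) = 664.6/118 = 5.6322.
SE(b_1) = √(MSE/Sₓₓ) = √(5.6322/137500) = 0.00640012.
t = 0.0119 / 0.00640012 = 1.859.
df = n − 2 = 118.
One-sided p ≈ 0.0327, which is < 0.05, so reject H₀.
There is evidence that the true slope on fertilizer application rate is positive.

t = 1.859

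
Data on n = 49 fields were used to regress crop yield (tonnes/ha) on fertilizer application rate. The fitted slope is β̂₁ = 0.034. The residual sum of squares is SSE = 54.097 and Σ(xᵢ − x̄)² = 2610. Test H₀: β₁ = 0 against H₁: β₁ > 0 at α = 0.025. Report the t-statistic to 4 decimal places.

MSE = SSE/(n − 2) = 54.097/47 = 1.151.
SE(β̂₁) = √(MSE/Sₓₓ) = √(1.151/2610) = 0.0209999.
t = 0.034 / 0.0209999 = 1.6191.
df = n − 2 = 47.
One-sided p ≈ 0.0561, which is ≥ 0.025, so fail to reject H₀.
The data do not give significant evidence that the true slope on fertilizer application rate is positive.

t = 1.6191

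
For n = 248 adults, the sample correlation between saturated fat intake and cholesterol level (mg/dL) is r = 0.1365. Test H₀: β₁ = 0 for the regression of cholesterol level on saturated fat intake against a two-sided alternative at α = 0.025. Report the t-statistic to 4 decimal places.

t = 2.1611

t = r·√(n − 2)/√(1 − r²) = 0.1365·√246/√0.981368 = 2.1611.
df = n − 2 = 246.
Two-sided p ≈ 0.0316, which is ≥ 0.025, so fail to reject H₀.
The data do not give significant evidence of a linear association between saturated fat intake and cholesterol level.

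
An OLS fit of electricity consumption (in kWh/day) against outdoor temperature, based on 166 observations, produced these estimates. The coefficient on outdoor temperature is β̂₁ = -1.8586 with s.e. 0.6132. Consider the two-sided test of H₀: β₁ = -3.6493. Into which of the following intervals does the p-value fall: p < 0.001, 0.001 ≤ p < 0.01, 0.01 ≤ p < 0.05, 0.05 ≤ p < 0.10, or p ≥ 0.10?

0.001 ≤ p < 0.01

t = (-1.8586 − (-3.6493)) / 0.6132 = 2.920.
df = n − 2 = 166 − 2 = 164.
Two-sided p = 2·P(T_{164} > |t|) ≈ 0.0040.
So 0.001 ≤ p < 0.01.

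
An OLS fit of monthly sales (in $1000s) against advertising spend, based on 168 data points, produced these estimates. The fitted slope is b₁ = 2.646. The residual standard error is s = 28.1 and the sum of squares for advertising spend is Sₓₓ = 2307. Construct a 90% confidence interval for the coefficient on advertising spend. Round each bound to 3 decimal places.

SE(b₁) = s/√Sₓₓ = 28.1/√2307 = 0.585036.
df = n − 2 = 166.
t* = t_{0.05, 166} = 1.654085.
Margin = t* × SE = 1.654085 × 0.585036 = 0.96770.
CI: 2.646 ± 0.96770 → (1.678, 3.614).
With 90% confidence, each one-unit increase in advertising spend is associated with a change of between 1.678 and 3.614 $1000s in monthly sales.

(1.678, 3.614)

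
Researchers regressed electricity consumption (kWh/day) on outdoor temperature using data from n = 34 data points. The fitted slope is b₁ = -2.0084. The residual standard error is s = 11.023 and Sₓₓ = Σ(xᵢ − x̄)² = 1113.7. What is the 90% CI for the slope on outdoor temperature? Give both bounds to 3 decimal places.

(-2.568, -1.449)

SE(b₁) = s/√Sₓₓ = 11.023/√1113.7 = 0.330305.
df = n − 2 = 32.
t* = t_{0.05, 32} = 1.693889.
Margin = t* × SE = 1.693889 × 0.330305 = 0.55950.
CI: -2.0084 ± 0.55950 → (-2.568, -1.449).
With 90% confidence, each one-unit increase in outdoor temperature is associated with a change of between -2.568 and -1.449 kWh/day in electricity consumption.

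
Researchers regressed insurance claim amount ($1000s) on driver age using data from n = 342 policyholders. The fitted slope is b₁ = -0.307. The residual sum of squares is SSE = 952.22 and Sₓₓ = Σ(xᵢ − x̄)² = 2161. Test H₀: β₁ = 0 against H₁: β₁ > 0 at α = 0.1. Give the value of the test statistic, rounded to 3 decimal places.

t = -8.528

MSE = SSE/(n − 2) = 952.22/340 = 2.80065.
SE(b₁) = √(MSE/Sₓₓ) = √(2.80065/2161) = 0.0359999.
t = -0.307 / 0.0359999 = -8.528.
df = n − 2 = 340.
One-sided p ≈ 1.0000, which is ≥ 0.1, so fail to reject H₀.
The data do not give significant evidence that the true slope on driver age is positive.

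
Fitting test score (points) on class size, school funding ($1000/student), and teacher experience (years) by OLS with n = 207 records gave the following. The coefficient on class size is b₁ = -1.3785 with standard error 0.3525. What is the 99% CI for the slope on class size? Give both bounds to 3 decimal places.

(-2.295, -0.462)

df = n − k − 1 = 207 − 3 − 1 = 203.
t* = t_{0.005, 203} = 2.600265.
Margin = t* × SE = 2.600265 × 0.3525 = 0.91659.
CI: -1.3785 ± 0.91659 → (-2.295, -0.462).
With 99% confidence, each one-unit increase in class size is associated with a change of between -2.295 and -0.462 points in test score, holding the other predictors fixed.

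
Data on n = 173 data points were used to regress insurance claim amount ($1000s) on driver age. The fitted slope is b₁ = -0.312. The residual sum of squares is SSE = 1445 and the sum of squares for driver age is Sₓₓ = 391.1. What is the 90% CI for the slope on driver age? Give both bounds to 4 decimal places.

MSE = SSE/(n − 2) = 1445/171 = 8.45029.
SE(b₁) = √(MSE/Sₓₓ) = √(8.45029/391.1) = 0.146991.
df = n − 2 = 171.
t* = t_{0.05, 171} = 1.653813.
Margin = t* × SE = 1.653813 × 0.146991 = 0.243096.
CI: -0.312 ± 0.243096 → (-0.5551, -0.0689).
With 90% confidence, each one-unit increase in driver age is associated with a change of between -0.5551 and -0.0689 $1000s in insurance claim amount.

(-0.5551, -0.0689)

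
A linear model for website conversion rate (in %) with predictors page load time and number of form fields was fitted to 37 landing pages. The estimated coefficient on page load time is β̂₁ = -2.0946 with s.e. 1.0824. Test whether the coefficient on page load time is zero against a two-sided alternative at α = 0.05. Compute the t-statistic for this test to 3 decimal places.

t = -1.935

H₀: β₁ = 0 vs H₁: β₁ ≠ 0.
t = (β̂₁ − β₁⁰)/SE = -2.0946 / 1.0824 = -1.935.
df = n − k − 1 = 37 − 2 − 1 = 34.
Two-sided p ≈ 0.0613, which is ≥ 0.05, so fail to reject H₀.
The data do not give significant evidence of an association between page load time and website conversion rate, after adjusting for the other predictors.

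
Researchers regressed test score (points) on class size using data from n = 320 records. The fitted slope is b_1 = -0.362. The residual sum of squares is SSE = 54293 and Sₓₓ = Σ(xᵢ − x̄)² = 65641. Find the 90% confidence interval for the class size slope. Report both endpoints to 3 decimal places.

MSE = SSE/(n − 2) = 54293/318 = 170.733.
SE(b_1) = √(MSE/Sₓₓ) = √(170.733/65641) = 0.0510001.
df = n − 2 = 318.
t* = t_{0.05, 318} = 1.649659.
Margin = t* × SE = 1.649659 × 0.0510001 = 0.08413.
CI: -0.362 ± 0.08413 → (-0.446, -0.278).
With 90% confidence, each one-unit increase in class size is associated with a change of between -0.446 and -0.278 points in test score.

(-0.446, -0.278)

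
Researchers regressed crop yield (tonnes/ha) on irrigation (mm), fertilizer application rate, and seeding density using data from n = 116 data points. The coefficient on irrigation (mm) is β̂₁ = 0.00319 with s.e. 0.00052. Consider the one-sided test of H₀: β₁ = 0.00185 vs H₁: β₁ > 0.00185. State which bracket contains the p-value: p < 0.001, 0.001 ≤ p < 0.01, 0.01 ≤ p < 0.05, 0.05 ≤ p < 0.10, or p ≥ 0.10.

0.001 ≤ p < 0.01

t = (0.00319 − 0.00185) / 0.00052 = 2.577.
df = n − k − 1 = 116 − 3 − 1 = 112.
One-sided p = P(T_{112} > t) ≈ 0.0056.
So 0.001 ≤ p < 0.01.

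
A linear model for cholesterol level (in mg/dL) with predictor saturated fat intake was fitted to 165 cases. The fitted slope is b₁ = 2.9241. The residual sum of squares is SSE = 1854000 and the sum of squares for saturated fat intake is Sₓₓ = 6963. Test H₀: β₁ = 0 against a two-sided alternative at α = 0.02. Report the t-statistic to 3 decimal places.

t = 2.288

MSE = SSE/(n − 2) = 1854000/163 = 11374.2.
SE(b₁) = √(MSE/Sₓₓ) = √(11374.2/6963) = 1.27809.
t = 2.9241 / 1.27809 = 2.288.
df = n − 2 = 163.
Two-sided p ≈ 0.0234, which is ≥ 0.02, so fail to reject H₀.
The data do not give significant evidence of an association between saturated fat intake and cholesterol level.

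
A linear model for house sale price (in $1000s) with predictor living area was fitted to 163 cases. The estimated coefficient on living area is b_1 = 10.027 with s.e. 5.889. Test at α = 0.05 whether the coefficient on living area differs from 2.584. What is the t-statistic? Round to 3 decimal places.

H₀: β₁ = 2.584 vs H₁: β₁ ≠ 2.584.
t = (b_1 − β₁⁰)/SE = (10.027 − 2.584) / 5.889 = 1.264.
df = n − 2 = 163 − 2 = 161.
Two-sided p ≈ 0.2081, which is ≥ 0.05, so fail to reject H₀.
The data are consistent with a true slope of 2.584 $1000s per unit of living area.

t = 1.264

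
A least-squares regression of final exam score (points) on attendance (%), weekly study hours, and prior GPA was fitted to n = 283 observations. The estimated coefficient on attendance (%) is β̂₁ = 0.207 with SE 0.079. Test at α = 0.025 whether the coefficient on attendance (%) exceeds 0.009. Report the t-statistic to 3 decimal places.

H₀: β₁ = 0.009 vs H₁: β₁ > 0.009.
t = (β̂₁ − β₁⁰)/SE = (0.207 − 0.009) / 0.079 = 2.506.
df = n − k − 1 = 283 − 3 − 1 = 279.
One-sided p ≈ 0.0064, which is < 0.025, so reject H₀.
There is evidence that the true slope on attendance (%) exceeds 0.009 points per unit, holding the other predictors fixed.

t = 2.506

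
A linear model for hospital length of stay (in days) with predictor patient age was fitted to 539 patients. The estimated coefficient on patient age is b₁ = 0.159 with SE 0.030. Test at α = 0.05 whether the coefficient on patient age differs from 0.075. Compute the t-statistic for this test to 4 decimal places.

H₀: β₁ = 0.075 vs H₁: β₁ ≠ 0.075.
t = (b₁ − β₁⁰)/SE = (0.159 − 0.075) / 0.030 = 2.8000.
df = n − 2 = 539 − 2 = 537.
Two-sided p ≈ 0.0053, which is < 0.05, so reject H₀.
There is evidence that the true slope on patient age differs from 0.075 days per unit.

t = 2.8000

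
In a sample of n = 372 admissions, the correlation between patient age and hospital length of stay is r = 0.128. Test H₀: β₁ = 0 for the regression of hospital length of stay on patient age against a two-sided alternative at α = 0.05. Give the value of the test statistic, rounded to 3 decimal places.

t = r·√(n − 2)/√(1 − r²) = 0.128·√370/√0.983616 = 2.483.
df = n − 2 = 370.
Two-sided p ≈ 0.0135, which is < 0.05, so reject H₀.
There is evidence of a linear association between patient age and hospital length of stay.

t = 2.483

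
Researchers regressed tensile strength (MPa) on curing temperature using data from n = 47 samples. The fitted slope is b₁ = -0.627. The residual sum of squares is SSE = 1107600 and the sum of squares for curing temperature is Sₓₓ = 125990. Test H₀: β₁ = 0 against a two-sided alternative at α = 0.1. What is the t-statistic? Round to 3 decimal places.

MSE = SSE/(n − 2) = 1107600/45 = 24613.3.
SE(b₁) = √(MSE/Sₓₓ) = √(24613.3/125990) = 0.441995.
t = -0.627 / 0.441995 = -1.419.
df = n − 2 = 45.
Two-sided p ≈ 0.1629, which is ≥ 0.1, so fail to reject H₀.
The data do not give significant evidence of an association between curing temperature and tensile strength.

t = -1.419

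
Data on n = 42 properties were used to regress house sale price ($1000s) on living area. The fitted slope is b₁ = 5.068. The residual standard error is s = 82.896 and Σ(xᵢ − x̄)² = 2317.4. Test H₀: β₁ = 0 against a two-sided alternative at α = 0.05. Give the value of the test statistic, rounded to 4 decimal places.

SE(b₁) = s/√Sₓₓ = 82.896/√2317.4 = 1.722.
t = 5.068 / 1.722 = 2.9431.
df = n − 2 = 40.
Two-sided p ≈ 0.0054, which is < 0.05, so reject H₀.
There is evidence that living area is associated with house sale price.

t = 2.9431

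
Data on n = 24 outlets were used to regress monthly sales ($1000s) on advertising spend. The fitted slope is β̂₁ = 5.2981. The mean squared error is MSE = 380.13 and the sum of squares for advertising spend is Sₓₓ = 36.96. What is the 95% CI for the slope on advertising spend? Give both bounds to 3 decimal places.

SE(β̂₁) = √(MSE/Sₓₓ) = √(380.13/36.96) = 3.20701.
df = n − 2 = 22.
t* = t_{0.025, 22} = 2.073873.
Margin = t* × SE = 2.073873 × 3.20701 = 6.65093.
CI: 5.2981 ± 6.65093 → (-1.353, 11.949).
With 95% confidence, each one-unit increase in advertising spend is associated with a change of between -1.353 and 11.949 $1000s in monthly sales.

(-1.353, 11.949)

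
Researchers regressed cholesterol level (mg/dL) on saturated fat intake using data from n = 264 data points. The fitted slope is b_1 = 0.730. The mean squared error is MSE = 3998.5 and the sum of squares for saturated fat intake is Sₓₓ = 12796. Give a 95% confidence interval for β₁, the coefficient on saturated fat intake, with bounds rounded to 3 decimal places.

SE(b_1) = √(MSE/Sₓₓ) = √(3998.5/12796) = 0.559.
df = n − 2 = 262.
t* = t_{0.025, 262} = 1.96906.
Margin = t* × SE = 1.96906 × 0.559 = 1.10070.
CI: 0.730 ± 1.10070 → (-0.371, 1.831).
With 95% confidence, each one-unit increase in saturated fat intake is associated with a change of between -0.371 and 1.831 mg/dL in cholesterol level.

(-0.371, 1.831)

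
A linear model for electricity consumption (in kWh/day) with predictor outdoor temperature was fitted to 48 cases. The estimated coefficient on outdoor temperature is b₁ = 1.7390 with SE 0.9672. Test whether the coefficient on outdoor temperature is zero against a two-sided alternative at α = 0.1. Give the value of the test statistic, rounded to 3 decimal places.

H₀: β₁ = 0 vs H₁: β₁ ≠ 0.
t = (b₁ − β₁⁰)/SE = 1.7390 / 0.9672 = 1.798.
df = n − 2 = 48 − 2 = 46.
Two-sided p ≈ 0.0787, which is < 0.1, so reject H₀.
There is evidence that outdoor temperature is associated with electricity consumption.

t = 1.798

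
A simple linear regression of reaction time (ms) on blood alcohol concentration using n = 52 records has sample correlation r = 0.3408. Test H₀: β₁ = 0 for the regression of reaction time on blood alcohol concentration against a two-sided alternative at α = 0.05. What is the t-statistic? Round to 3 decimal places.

t = r·√(n − 2)/√(1 − r²) = 0.3408·√50/√0.883855 = 2.563.
df = n − 2 = 50.
Two-sided p ≈ 0.0134, which is < 0.05, so reject H₀.
There is evidence of a linear association between blood alcohol concentration and reaction time.

t = 2.563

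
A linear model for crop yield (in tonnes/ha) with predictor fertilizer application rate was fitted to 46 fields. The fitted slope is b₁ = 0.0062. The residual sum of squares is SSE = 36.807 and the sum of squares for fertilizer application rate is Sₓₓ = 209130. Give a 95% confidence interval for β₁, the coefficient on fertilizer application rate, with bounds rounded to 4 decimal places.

(0.0022, 0.0102)

MSE = SSE/(n − 2) = 36.807/44 = 0.836523.
SE(b₁) = √(MSE/Sₓₓ) = √(0.836523/209130) = 0.002.
df = n − 2 = 44.
t* = t_{0.025, 44} = 2.015368.
Margin = t* × SE = 2.015368 × 0.002 = 0.004031.
CI: 0.0062 ± 0.004031 → (0.0022, 0.0102).
With 95% confidence, each one-unit increase in fertilizer application rate is associated with a change of between 0.0022 and 0.0102 tonnes/ha in crop yield.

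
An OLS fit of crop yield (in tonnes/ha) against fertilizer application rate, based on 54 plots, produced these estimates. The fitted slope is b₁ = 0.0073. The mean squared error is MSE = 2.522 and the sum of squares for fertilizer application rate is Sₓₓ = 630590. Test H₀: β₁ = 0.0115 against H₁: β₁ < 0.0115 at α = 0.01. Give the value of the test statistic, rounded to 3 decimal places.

t = -2.100

SE(b₁) = √(MSE/Sₓₓ) = √(2.522/630590) = 0.00199986.
t = (0.0073 − 0.0115) / 0.00199986 = -2.100.
df = n − 2 = 52.
One-sided p ≈ 0.0203, which is ≥ 0.01, so fail to reject H₀.
The data do not give significant evidence that the true slope on fertilizer application rate is below 0.0115 tonnes/ha per unit.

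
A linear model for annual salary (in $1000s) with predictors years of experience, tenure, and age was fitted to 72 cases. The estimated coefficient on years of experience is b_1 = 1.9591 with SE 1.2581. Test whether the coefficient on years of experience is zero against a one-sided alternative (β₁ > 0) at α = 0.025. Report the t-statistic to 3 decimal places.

t = 1.557

H₀: β₁ = 0 vs H₁: β₁ > 0.
t = (b_1 − β₁⁰)/SE = 1.9591 / 1.2581 = 1.557.
df = n − k − 1 = 72 − 3 − 1 = 68.
One-sided p ≈ 0.0620, which is ≥ 0.025, so fail to reject H₀.
The data do not give significant evidence that the true slope on years of experience is positive, holding the other predictors fixed.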